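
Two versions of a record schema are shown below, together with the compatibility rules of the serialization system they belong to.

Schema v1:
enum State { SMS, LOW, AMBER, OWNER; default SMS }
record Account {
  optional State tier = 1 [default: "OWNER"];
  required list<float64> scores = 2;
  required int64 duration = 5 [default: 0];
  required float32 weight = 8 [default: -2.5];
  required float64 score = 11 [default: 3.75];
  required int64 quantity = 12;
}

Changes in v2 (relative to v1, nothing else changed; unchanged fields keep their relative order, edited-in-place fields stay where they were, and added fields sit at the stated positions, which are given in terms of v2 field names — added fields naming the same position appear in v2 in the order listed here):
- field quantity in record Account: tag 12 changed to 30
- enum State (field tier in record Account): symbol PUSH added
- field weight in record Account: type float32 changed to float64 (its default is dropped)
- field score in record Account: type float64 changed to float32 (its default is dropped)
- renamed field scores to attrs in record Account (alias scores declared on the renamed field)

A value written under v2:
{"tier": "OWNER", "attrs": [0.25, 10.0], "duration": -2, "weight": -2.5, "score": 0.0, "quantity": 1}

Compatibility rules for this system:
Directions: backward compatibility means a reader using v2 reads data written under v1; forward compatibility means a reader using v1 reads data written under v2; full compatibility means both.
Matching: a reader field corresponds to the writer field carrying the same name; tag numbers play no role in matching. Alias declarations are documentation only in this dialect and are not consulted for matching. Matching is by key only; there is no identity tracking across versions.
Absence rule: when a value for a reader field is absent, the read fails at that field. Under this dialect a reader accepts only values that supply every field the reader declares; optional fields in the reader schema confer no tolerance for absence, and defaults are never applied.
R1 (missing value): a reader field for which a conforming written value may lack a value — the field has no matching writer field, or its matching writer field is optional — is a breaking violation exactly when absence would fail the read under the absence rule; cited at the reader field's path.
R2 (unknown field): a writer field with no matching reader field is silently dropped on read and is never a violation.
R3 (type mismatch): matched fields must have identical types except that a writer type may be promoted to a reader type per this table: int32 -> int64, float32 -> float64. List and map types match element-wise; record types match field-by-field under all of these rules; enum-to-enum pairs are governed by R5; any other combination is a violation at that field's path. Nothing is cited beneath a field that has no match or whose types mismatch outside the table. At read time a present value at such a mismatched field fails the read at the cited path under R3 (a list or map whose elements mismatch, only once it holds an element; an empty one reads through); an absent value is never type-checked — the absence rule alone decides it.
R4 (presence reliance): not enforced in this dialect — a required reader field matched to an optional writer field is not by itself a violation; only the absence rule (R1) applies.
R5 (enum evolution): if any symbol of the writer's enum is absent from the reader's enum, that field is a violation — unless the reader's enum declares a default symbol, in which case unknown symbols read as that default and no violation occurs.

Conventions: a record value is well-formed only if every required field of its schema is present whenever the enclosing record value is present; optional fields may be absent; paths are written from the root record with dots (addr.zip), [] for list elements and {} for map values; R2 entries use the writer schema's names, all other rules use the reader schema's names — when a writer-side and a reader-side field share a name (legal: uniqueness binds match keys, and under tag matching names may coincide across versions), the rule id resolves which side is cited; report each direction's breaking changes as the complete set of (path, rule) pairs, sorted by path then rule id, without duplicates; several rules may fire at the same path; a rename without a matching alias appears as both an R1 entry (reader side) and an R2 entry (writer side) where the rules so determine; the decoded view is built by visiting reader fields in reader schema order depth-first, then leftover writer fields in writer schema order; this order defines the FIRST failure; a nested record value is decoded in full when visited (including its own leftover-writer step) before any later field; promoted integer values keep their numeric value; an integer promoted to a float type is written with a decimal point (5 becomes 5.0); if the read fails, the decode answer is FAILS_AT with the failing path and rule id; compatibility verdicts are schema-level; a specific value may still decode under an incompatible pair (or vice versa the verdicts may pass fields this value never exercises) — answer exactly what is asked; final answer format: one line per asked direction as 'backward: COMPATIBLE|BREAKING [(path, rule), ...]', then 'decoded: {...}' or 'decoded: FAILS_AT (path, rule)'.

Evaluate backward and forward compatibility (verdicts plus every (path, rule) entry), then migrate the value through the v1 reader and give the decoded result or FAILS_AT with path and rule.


the writer's type comes first in each Account pair
backward for Account (reader v2, writer v1):
  writer optional, State -> State: reader tier maps from writer tier
  attrs has no writer counterpart
  writer required, int64 -> int64: reader duration maps from writer duration
  writer required, float32 -> float64: reader weight maps from writer weight
  writer required, float64 -> float32: reader score maps from writer score
  writer required, int64 -> int64: reader quantity maps from writer quantity
  leftover writer field: scores
  breaking: (attrs, R1)
  breaking: (score, R3)
  breaking: (tier, R1)
  => backward: BREAKING (3)
forward for Account (reader v1, writer v2):
  writer optional, State -> State: reader tier maps from writer tier
  scores has no writer counterpart
  writer required, int64 -> int64: reader duration maps from writer duration
  writer required, float64 -> float32: reader weight maps from writer weight
  writer required, float32 -> float64: reader score maps from writer score
  writer required, int64 -> int64: reader quantity maps from writer quantity
  leftover writer field: attrs
  breaking: (scores, R1)
  breaking: (tier, R1)
  breaking: (weight, R3)
  => forward: BREAKING (3)
decode walk for Account under reader schema v1:
  tier := "OWNER"
  read fails at scores under R1 (no fill)
  => FAILS_AT (scores, R1)

backward: BREAKING [(attrs, R1), (score, R3), (tier, R1)]; forward: BREAKING [(scores, R1), (tier, R1), (weight, R3)]; decoded: FAILS_AT (scores, R1)


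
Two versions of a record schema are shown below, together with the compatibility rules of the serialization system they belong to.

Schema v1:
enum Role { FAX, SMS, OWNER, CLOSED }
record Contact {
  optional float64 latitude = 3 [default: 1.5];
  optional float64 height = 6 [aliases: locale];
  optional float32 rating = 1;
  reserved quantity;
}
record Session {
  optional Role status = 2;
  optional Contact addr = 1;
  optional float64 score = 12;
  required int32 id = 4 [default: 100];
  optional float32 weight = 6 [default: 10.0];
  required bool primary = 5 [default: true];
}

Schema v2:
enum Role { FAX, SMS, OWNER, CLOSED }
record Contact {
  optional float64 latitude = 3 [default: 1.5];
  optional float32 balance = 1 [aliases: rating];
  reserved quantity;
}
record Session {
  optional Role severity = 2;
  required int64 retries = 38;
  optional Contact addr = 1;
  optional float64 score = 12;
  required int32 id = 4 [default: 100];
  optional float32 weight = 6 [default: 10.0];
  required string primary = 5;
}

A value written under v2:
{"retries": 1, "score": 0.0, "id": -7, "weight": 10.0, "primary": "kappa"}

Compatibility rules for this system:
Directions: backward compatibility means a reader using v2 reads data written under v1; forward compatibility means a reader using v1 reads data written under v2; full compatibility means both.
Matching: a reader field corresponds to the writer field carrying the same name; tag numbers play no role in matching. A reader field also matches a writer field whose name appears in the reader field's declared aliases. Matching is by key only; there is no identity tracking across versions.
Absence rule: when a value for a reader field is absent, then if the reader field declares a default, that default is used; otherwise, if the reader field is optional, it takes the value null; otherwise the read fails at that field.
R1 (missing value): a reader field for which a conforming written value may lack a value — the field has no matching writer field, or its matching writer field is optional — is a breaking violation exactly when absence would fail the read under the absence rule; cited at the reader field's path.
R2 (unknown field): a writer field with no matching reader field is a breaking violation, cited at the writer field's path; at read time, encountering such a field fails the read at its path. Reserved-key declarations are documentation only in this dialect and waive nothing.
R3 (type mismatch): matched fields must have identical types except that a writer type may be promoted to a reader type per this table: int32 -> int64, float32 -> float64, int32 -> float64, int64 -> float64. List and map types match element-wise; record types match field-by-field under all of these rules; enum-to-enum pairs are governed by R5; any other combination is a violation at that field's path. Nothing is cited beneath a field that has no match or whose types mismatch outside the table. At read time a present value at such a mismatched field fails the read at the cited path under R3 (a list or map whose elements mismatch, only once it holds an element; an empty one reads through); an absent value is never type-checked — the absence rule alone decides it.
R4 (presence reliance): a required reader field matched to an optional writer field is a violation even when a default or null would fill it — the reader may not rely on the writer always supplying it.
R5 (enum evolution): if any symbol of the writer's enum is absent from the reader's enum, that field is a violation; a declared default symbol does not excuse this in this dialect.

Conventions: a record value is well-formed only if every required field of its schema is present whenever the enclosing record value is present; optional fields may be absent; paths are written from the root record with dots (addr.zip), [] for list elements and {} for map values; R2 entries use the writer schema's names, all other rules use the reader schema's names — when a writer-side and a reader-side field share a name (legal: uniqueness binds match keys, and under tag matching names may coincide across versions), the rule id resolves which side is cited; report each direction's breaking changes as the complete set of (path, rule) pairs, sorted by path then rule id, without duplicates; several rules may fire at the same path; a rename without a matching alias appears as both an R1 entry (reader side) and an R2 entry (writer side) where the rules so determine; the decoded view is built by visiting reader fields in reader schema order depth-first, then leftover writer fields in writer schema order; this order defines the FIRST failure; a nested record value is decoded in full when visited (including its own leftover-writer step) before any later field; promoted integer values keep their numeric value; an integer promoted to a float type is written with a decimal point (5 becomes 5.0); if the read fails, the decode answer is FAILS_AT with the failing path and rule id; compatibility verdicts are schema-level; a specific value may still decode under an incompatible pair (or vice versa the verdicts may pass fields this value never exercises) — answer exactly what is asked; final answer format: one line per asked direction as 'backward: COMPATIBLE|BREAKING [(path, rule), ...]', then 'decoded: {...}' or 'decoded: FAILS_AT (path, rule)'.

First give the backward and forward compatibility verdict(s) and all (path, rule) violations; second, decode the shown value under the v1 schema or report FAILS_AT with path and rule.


arrows below run writer -> reader for Session
checking backward for Session: reader v2 against writer v1:
  severity: no writer match
  retries: no writer match
  addr <- addr (Contact -> Contact, writer optional)
  score <- score (float64 -> float64, writer optional)
  id <- id (int32 -> int32, writer required)
  weight <- weight (float32 -> float32, writer optional)
  primary <- primary (bool -> string, writer required)
  status (writer side), unknown to reader
  addr.latitude <- addr.latitude (float64 -> float64, writer optional)
  addr.balance <- addr.rating (float32 -> float32, writer optional)
  addr.height (writer side), unknown to reader
  rule R2 violated at addr.height
  rule R3 violated at primary
  rule R1 violated at retries
  rule R2 violated at status
  => backward verdict for Session: BREAKING, 4 violation(s)
checking forward for Session: reader v1 against writer v2:
  status: no writer match
  addr <- addr (Contact -> Contact, writer optional)
  score <- score (float64 -> float64, writer optional)
  id <- id (int32 -> int32, writer required)
  weight <- weight (float32 -> float32, writer optional)
  primary <- primary (string -> bool, writer required)
  severity (writer side), unknown to reader
  retries (writer side), unknown to reader
  addr.latitude <- addr.latitude (float64 -> float64, writer optional)
  addr.height: no writer match
  addr.rating: no writer match
  addr.balance (writer side), unknown to reader
  rule R2 violated at addr.balance
  rule R3 violated at primary
  rule R2 violated at retries
  rule R2 violated at severity
  => forward verdict for Session: BREAKING, 4 violation(s)
migrating the Session value to v1:
  status := null (missing; optional => null)
  addr := null (missing; optional => null)
  score := 0.0
  id := -7
  weight := 10.0
  read fails at primary under R3
  => FAILS_AT (primary, R3)

backward: BREAKING [(addr.height, R2), (primary, R3), (retries, R1), (status, R2)]; forward: BREAKING [(addr.balance, R2), (primary, R3), (retries, R2), (severity, R2)]; decoded: FAILS_AT (primary, R3)


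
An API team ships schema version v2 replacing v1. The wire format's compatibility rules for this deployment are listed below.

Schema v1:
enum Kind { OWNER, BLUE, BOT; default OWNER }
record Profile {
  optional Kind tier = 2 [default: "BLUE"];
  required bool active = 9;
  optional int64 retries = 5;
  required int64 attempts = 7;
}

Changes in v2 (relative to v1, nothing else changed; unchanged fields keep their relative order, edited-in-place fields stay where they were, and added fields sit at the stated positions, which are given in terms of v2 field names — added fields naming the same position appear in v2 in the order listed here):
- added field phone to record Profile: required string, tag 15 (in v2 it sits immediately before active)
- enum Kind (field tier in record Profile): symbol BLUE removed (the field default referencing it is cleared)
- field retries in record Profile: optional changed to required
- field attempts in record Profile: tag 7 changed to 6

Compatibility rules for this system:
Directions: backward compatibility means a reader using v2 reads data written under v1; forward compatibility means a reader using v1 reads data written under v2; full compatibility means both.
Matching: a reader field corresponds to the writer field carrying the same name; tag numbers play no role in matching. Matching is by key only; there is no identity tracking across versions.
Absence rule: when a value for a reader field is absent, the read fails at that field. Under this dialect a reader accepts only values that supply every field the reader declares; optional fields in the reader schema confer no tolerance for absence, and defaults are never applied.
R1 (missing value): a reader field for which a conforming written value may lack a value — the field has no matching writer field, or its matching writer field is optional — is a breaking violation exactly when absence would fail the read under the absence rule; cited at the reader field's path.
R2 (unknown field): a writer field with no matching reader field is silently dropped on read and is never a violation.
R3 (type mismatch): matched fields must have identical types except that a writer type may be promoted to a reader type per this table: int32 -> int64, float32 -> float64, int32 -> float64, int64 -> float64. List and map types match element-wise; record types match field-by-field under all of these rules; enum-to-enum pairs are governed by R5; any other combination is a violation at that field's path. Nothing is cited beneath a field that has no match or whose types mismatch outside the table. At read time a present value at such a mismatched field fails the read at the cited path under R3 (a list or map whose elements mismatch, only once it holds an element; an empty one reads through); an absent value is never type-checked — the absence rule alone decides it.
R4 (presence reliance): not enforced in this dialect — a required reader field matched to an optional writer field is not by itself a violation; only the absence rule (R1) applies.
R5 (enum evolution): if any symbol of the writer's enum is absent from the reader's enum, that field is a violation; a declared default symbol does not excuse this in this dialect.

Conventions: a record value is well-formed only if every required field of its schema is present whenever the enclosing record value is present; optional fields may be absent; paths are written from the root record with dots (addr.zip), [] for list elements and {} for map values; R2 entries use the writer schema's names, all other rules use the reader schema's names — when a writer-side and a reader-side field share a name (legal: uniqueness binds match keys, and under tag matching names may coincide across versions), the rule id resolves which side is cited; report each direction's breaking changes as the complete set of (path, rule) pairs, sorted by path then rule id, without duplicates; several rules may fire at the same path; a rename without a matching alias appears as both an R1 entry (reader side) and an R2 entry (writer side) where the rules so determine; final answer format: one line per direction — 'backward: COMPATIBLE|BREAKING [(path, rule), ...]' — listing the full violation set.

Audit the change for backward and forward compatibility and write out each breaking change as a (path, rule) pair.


the writer's type comes first in each Profile pair
backward on Profile — v2 reading data written by v1:
  writer optional, Kind -> Kind: reader tier maps from writer tier
  phone: no writer-side match
  writer required, bool -> bool: reader active maps from writer active
  writer optional, int64 -> int64: reader retries maps from writer retries
  writer required, int64 -> int64: reader attempts maps from writer attempts
  R1 fires at phone
  R1 fires at retries
  R1 fires at tier
  R5 fires at tier
  => backward verdict for Profile: BREAKING, 4 violation(s)
forward on Profile — v1 reading data written by v2:
  writer optional, Kind -> Kind: reader tier maps from writer tier
  writer required, bool -> bool: reader active maps from writer active
  writer required, int64 -> int64: reader retries maps from writer retries
  writer required, int64 -> int64: reader attempts maps from writer attempts
  writer phone: unknown to reader
  R1 fires at tier
  => forward verdict for Profile: BREAKING, 1 violation(s)

backward: BREAKING [(phone, R1), (retries, R1), (tier, R1), (tier, R5)]; forward: BREAKING [(tier, R1)]


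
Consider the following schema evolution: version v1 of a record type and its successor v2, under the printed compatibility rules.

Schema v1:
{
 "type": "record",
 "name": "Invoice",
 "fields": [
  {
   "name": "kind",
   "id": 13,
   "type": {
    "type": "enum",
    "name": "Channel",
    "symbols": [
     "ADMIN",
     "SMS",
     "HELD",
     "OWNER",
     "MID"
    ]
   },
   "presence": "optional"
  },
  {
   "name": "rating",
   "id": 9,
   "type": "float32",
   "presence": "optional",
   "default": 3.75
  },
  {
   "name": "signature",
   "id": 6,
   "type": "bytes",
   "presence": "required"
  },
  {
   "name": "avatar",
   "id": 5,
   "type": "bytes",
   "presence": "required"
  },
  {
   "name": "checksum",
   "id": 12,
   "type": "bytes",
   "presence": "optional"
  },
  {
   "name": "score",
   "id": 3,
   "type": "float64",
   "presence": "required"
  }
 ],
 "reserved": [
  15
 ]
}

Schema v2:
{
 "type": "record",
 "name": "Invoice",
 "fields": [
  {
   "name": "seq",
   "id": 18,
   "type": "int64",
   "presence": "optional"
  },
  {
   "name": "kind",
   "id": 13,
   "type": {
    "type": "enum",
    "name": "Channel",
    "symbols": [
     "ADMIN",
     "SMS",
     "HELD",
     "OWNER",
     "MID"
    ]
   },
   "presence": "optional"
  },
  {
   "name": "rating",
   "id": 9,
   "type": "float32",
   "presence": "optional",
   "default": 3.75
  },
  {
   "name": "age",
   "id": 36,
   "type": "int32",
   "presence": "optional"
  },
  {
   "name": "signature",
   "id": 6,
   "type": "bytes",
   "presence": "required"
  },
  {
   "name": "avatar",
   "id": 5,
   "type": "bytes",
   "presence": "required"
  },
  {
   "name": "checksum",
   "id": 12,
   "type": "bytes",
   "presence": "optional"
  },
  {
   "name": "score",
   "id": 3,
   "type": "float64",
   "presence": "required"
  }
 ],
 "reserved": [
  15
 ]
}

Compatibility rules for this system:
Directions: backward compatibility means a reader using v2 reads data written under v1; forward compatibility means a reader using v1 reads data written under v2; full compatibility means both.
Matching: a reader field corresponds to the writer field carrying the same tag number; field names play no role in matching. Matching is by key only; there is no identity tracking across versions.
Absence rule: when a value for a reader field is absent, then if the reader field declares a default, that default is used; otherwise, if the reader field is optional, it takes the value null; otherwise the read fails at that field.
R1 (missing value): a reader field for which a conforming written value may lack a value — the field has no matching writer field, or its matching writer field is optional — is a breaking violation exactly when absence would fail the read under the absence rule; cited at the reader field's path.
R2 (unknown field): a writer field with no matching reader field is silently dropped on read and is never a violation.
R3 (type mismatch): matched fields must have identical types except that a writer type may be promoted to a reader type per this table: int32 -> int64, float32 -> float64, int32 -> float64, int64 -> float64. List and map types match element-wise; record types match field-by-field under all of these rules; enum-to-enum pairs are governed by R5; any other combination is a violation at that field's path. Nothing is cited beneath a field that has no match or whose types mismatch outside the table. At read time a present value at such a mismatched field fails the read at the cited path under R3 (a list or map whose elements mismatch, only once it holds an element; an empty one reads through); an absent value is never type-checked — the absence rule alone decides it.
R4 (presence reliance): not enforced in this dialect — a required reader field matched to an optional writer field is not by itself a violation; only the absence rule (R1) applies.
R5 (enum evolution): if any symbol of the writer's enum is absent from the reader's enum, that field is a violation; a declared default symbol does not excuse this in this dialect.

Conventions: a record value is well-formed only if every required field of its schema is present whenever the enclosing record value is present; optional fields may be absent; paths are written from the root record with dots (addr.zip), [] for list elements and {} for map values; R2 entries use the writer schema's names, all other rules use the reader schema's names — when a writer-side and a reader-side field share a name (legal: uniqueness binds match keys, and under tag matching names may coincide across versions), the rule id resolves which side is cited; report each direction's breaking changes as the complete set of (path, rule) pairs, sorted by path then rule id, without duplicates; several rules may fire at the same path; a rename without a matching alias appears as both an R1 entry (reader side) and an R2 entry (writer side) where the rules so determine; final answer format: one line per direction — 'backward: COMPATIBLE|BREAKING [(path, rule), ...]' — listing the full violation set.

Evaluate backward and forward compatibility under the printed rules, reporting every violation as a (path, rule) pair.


backward: COMPATIBLE []; forward: COMPATIBLE []

the writer's type comes first in each Invoice pair
backward pass over Invoice, reader schema v2, writer schema v1:
  seq: no writer-side match
  Channel -> Channel, writer optional: kind aligns to kind
  float32 -> float32, writer optional: rating aligns to rating
  age: no writer-side match
  bytes -> bytes, writer required: signature aligns to signature
  bytes -> bytes, writer required: avatar aligns to avatar
  bytes -> bytes, writer optional: checksum aligns to checksum
  float64 -> float64, writer required: score aligns to score
  => backward verdict for Invoice: COMPATIBLE, no violations
forward pass over Invoice, reader schema v1, writer schema v2:
  Channel -> Channel, writer optional: kind aligns to kind
  float32 -> float32, writer optional: rating aligns to rating
  bytes -> bytes, writer required: signature aligns to signature
  bytes -> bytes, writer required: avatar aligns to avatar
  bytes -> bytes, writer optional: checksum aligns to checksum
  float64 -> float64, writer required: score aligns to score
  writer field seq has no reader counterpart
  writer field age has no reader counterpart
  => forward verdict for Invoice: COMPATIBLE, no violations


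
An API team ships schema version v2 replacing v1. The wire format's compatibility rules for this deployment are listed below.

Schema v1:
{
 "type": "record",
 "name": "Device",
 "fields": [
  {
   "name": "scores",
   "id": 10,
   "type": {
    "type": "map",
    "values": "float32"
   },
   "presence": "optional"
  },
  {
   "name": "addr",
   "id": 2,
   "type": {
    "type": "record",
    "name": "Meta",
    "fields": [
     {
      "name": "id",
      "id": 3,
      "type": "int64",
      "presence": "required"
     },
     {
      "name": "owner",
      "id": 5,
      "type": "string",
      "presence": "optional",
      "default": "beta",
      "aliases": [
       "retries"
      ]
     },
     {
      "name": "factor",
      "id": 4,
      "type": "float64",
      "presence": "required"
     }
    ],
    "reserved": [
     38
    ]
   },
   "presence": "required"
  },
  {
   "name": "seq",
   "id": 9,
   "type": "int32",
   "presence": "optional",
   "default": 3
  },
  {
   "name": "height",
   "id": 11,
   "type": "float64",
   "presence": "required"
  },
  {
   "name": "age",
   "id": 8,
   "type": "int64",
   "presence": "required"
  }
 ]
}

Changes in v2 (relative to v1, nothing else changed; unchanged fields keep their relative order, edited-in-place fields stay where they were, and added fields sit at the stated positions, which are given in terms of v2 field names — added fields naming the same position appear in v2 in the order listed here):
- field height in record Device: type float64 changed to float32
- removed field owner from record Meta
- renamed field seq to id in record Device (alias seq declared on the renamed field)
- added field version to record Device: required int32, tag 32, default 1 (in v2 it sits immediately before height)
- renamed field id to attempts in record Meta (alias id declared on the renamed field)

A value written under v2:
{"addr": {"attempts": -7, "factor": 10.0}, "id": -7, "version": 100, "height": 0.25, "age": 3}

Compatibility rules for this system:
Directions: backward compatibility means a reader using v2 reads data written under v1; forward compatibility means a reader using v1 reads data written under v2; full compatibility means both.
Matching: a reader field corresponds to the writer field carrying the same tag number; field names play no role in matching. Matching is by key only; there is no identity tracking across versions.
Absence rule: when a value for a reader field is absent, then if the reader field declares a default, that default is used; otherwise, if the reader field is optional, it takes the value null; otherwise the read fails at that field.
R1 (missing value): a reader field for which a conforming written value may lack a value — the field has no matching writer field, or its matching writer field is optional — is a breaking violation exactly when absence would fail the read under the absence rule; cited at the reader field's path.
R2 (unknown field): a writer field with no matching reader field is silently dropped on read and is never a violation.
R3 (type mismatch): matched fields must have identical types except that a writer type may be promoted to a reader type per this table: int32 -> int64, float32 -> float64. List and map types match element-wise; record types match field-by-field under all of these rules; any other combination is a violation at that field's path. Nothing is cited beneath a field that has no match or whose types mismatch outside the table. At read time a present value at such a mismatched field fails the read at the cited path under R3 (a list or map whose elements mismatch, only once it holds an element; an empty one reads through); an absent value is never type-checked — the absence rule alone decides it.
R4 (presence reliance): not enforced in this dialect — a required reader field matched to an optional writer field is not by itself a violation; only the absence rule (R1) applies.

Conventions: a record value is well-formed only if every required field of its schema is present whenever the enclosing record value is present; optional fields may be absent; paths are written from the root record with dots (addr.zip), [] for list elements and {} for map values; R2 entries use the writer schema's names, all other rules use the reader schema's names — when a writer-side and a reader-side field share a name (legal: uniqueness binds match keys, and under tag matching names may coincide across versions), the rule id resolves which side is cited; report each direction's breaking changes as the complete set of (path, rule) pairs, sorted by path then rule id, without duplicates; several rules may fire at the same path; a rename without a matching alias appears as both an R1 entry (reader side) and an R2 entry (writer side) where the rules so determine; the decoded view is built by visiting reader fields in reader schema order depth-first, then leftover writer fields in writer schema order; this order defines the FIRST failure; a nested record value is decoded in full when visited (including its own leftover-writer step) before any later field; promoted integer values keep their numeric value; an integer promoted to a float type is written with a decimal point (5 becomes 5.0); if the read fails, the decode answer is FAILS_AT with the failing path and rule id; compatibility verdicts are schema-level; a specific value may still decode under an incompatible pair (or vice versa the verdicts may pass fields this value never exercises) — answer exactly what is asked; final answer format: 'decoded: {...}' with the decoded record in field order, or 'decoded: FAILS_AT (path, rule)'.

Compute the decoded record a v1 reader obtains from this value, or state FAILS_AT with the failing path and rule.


decoded: {"scores": null, "addr": {"id": -7, "owner": "beta", "factor": 10.0}, "seq": -7, "height": 0.25, "age": 3}

arrows below run writer -> reader for Device
decode (reader v1):
  scores := null (not supplied -> null)
  addr.id := -7 (from writer attempts)
  addr.owner := "beta" (no value, default fills)
  addr.factor := 10.0
  seq := -7 (from writer id)
  height := 0.25 (float32 -> float64)
  age := 3
  writer version: unmatched, discarded
  => decoded: {"scores": null, "addr": {"id": -7, "owner": "beta", "factor": 10.0}, "seq": -7, "height": 0.25, "age": 3}
the rest of the Device diff is inert for this question:
  field height in record Device: type float64 changed to float32 -> a verdict-level change on Device — the shown value reads the same
  removed field owner from record Meta -> triggers nothing under the printed rules; the Device answer is the same either way
  renamed field seq to id in record Device (alias seq declared on the renamed field) -> triggers nothing under the printed rules; the Device answer is the same either way
  added field version to record Device: required int32, tag 32, default 1 (in v2 it sits immediately before height) -> triggers nothing under the printed rules; the Device answer is the same either way
  renamed field id to attempts in record Meta (alias id declared on the renamed field) -> triggers nothing under the printed rules; the Device answer is the same either way


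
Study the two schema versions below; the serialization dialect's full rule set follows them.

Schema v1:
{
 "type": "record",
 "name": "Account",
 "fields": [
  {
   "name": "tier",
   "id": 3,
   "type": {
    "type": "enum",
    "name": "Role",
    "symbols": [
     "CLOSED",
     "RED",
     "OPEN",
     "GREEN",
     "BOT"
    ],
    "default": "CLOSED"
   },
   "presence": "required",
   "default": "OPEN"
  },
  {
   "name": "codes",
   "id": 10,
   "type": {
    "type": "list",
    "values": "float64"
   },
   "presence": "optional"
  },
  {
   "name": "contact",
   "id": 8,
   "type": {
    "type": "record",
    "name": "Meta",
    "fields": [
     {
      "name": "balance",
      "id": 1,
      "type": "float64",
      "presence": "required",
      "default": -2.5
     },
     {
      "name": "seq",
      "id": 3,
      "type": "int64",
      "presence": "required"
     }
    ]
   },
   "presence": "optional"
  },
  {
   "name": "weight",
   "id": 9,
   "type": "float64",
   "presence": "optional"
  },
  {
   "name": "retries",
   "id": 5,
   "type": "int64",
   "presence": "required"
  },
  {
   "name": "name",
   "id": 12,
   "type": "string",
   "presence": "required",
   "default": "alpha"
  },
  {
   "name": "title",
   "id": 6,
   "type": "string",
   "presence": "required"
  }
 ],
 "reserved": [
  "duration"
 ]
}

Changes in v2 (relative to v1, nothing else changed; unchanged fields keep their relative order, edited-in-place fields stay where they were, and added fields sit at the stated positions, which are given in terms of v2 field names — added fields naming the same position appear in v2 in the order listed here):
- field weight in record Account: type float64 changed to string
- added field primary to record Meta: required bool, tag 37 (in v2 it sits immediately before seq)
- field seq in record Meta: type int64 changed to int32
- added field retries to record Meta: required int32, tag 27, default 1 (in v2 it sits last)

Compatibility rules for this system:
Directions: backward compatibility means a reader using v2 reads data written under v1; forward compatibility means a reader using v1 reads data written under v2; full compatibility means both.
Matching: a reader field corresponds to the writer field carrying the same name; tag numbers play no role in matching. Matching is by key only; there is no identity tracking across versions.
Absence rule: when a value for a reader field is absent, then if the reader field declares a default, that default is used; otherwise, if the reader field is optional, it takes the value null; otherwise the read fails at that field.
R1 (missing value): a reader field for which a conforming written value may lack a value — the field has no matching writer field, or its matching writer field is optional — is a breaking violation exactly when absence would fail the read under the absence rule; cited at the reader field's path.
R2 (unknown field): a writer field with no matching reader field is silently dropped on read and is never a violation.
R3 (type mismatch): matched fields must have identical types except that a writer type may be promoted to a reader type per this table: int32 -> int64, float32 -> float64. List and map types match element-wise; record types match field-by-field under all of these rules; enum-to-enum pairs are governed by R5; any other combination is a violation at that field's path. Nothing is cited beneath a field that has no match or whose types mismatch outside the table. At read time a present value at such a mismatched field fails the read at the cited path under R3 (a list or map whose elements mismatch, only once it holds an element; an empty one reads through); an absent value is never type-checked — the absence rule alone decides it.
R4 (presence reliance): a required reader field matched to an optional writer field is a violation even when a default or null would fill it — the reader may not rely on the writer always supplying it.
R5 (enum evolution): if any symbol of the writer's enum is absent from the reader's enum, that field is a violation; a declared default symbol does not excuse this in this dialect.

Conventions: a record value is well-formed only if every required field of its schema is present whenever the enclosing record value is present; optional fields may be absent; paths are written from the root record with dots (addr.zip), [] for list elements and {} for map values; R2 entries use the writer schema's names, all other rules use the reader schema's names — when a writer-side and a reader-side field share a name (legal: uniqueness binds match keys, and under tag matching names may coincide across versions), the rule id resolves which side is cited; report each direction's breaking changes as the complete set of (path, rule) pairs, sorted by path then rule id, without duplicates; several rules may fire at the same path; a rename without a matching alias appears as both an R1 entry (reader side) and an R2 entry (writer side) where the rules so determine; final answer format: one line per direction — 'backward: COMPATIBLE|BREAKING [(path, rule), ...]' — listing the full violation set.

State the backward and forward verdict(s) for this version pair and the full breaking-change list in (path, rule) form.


arrows below run writer -> reader for Account
backward on Account — v2 reading data written by v1:
  tier <- tier (Role -> Role, writer required)
  codes <- codes (list<float64> -> list<float64>, writer optional)
  contact <- contact (Meta -> Meta, writer optional)
  weight <- weight (float64 -> string, writer optional)
  retries <- retries (int64 -> int64, writer required)
  name <- name (string -> string, writer required)
  title <- title (string -> string, writer required)
  contact.balance <- contact.balance (float64 -> float64, writer required)
  contact.primary has no writer counterpart
  contact.seq <- contact.seq (int64 -> int32, writer required)
  contact.retries has no writer counterpart
  R1 fires at contact.primary
  R3 fires at contact.seq
  R3 fires at weight
  => backward verdict for Account: BREAKING, 3 violation(s)
forward on Account — v1 reading data written by v2:
  tier <- tier (Role -> Role, writer required)
  codes <- codes (list<float64> -> list<float64>, writer optional)
  contact <- contact (Meta -> Meta, writer optional)
  weight <- weight (string -> float64, writer optional)
  retries <- retries (int64 -> int64, writer required)
  name <- name (string -> string, writer required)
  title <- title (string -> string, writer required)
  contact.balance <- contact.balance (float64 -> float64, writer required)
  contact.seq <- contact.seq (int32 -> int64, writer required)
  contact.primary (writer side), unknown to reader
  contact.retries (writer side), unknown to reader
  R3 fires at weight
  => forward verdict for Account: BREAKING, 1 violation(s)

backward: BREAKING [(contact.primary, R1), (contact.seq, R3), (weight, R3)]; forward: BREAKING [(weight, R3)]
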